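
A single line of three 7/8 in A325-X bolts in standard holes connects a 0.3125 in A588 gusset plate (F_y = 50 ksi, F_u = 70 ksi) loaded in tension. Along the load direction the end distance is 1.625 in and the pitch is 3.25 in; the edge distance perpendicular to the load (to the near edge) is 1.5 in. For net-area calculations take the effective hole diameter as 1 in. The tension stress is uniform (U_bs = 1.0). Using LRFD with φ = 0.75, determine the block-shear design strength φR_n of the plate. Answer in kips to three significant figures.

Shear plane L_v = 1.625 + 2·3.25 = 8.125 in; A_gv = 8.125 × 0.3125 = 2.539 in².
A_nv = (8.125 − 2.5·1) × 0.3125 = 1.758 in².
A_nt = (1.5 − 0.5·1) × 0.3125 = 0.3125 in².
0.6 F_u A_nv = 73.83 kips; 0.6 F_y A_gv = 76.17 kips → shear rupture governs the shear term.
R_n = 73.83 + 1.0 × 70 × 0.3125 = 95.7 kips.
Design strength φR_n = 0.75 × 95.7 = 71.8 kips.

71.8 kips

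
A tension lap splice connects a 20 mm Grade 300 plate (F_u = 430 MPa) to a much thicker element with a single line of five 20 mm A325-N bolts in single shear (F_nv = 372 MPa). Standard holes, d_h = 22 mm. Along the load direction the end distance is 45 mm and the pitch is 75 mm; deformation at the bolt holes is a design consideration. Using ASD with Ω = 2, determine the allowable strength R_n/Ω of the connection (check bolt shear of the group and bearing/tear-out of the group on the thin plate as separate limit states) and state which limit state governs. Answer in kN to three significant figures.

292 kN (bolt shear governs)

Bolt shear: A_b = π·20²/4 = 314.2 mm²; R_n = 372 × 314.2 × 5 × 1 / 1000 = 584.3 kN → 584.3 / 2 = 292 kN.
Bearing (1.2 l_c t F_u ≤ 2.4 d t F_u): upper limit = 2.4·20·20·430 / 1000 = 412.8 kN.
  Edge l_c = 45 − 22/2 = 34 → r_n = 350.9 kN; interior l_c = 75 − 22 = 53 → r_n = 412.8 kN.
  R_n,bearing = 1·350.9 + 4·412.8 = 2002 kN → 2002 / 2 = 1000 kN.
Bolt shear governs: 292 kN.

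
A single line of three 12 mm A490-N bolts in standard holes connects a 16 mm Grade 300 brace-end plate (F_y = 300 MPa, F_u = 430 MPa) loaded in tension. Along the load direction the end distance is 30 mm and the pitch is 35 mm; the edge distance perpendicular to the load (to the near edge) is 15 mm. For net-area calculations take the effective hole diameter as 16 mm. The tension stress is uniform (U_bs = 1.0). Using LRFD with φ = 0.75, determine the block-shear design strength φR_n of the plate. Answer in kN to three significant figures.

Shear plane L_v = 30 + 2·35 = 100 mm; A_gv = 100 × 16 = 1600 mm².
A_nv = (100 − 2.5·16) × 16 = 960 mm².
A_nt = (15 − 0.5·16) × 16 = 112 mm².
0.6 F_u A_nv = 247.7 kN; 0.6 F_y A_gv = 288 kN → shear rupture governs the shear term.
R_n = 247.7 + 1.0 × 430 × 112 / 1000 = 295.8 kN.
Design strength φR_n = 0.75 × 295.8 = 222 kN.

222 kN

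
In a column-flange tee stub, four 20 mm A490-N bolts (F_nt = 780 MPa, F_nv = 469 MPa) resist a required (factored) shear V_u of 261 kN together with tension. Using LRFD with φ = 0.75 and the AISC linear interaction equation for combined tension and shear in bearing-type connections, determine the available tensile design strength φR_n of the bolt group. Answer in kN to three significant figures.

522 kN

A_b = π·20²/4 = 314.2 mm²; f_rv = 261 × 1000 / (4 × 314.2) = 207.7 MPa.
F'_nt = 1.3 F_nt − (F_nt / φF_nv) f_rv = 1.3·780 − (780/(0.75·469))·207.7 = 553.4 MPa, capped at F_nt → F'_nt = 553.4 MPa.
R_n = F'_nt · A_b · n = 553.4 × 314.2 × 4 / 1000 = 695.5 kN.
Design strength φR_n = 0.75 × 695.5 = 522 kN.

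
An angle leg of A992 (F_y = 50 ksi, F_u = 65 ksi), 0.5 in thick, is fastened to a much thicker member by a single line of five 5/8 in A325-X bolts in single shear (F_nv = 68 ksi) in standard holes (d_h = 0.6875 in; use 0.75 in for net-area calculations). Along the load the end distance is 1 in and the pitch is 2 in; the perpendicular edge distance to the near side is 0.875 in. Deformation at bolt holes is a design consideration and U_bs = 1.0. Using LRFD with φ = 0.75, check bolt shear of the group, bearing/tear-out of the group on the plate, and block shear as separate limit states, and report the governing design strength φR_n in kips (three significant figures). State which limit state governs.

78.2 kips (bolt shear governs)

Bolt shear: A_b = π·0.625²/4 = 0.3068 in²; R_n = 68 × 0.3068 × 5 × 1 = 104.3 kips → 0.75 × 104.3 = 78.2 kips.
Bearing: edge l_c = 0.6562, r_n = 25.59 kips; interior l_c = 1.312, r_n = 48.75 kips; R_n = 25.59 + 4·48.75 = 220.6 kips → 165 kips.
Block shear: A_gv = 4.5, A_nv = 2.812, A_nt = 0.25 in²; R_n = min(0.6F_uA_nv, 0.6F_yA_gv) + U_bs·F_u·A_nt = 125.9 kips → 94.5 kips.
Bolt shear governs: 78.2 kips.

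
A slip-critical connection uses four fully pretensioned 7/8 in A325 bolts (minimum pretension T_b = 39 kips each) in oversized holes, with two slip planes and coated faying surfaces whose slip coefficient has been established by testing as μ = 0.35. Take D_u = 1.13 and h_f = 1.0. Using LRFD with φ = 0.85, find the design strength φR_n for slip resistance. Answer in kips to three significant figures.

105 kips

R_n = μ · D_u · h_f · T_b · n_s · n_b = 0.35 × 1.13 × 1.0 × 39 × 2 × 4 = 123.4 kips.
Design strength φR_n = 0.85 × 123.4 = 105 kips.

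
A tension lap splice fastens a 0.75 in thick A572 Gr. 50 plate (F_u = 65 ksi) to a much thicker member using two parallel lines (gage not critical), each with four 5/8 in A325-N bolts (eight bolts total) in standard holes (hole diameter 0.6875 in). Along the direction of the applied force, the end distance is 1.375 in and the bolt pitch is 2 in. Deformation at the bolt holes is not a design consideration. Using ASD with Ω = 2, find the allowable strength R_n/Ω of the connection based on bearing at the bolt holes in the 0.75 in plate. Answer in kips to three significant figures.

350 kips

Per bolt r_n = 1.5 l_c t F_u ≤ 3.0 d t F_u; upper limit = 3.0 × 0.625 × 0.75 × 65 = 91.41 kips.
Edge bolt: l_c = 1.375 − 0.6875/2 = 1.031 in → 1.5 × 1.031 × 0.75 × 65 = 75.41 → r_n = 75.41 kips.
Interior bolts: l_c = 2 − 0.6875 = 1.312 in → 1.5 × 1.312 × 0.75 × 65 = 95.98 → r_n = 91.41 kips.
R_n = 2 × 75.41 + 6 × 91.41 = 699.3 kips.
Allowable strength R_n/Ω = 699.3 / 2 = 350 kips.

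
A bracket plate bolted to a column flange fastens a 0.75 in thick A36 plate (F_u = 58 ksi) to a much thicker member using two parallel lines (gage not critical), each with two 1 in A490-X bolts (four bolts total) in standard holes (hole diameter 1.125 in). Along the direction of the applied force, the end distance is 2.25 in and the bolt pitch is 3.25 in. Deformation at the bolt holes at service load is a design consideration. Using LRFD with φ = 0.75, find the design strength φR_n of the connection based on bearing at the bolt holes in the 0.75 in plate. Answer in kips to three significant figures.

289 kips

Per bolt r_n = 1.2 l_c t F_u ≤ 2.4 d t F_u; upper limit = 2.4 × 1 × 0.75 × 58 = 104.4 kips.
Edge bolt: l_c = 2.25 − 1.125/2 = 1.688 in → 1.2 × 1.688 × 0.75 × 58 = 88.09 → r_n = 88.09 kips.
Interior bolts: l_c = 3.25 − 1.125 = 2.125 in → 1.2 × 2.125 × 0.75 × 58 = 110.9 → r_n = 104.4 kips.
R_n = 2 × 88.09 + 2 × 104.4 = 385 kips.
Design strength φR_n = 0.75 × 385 = 289 kips.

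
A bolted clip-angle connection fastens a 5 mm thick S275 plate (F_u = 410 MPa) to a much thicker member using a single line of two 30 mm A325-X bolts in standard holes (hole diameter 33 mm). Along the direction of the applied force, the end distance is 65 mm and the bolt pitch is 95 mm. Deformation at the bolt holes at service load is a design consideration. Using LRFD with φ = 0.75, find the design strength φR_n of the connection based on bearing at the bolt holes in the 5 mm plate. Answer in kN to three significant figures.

Per bolt r_n = 1.2 l_c t F_u ≤ 2.4 d t F_u; upper limit = 2.4 × 30 × 5 × 410 / 1000 = 147.6 kN.
Edge bolt: l_c = 65 − 33/2 = 48.5 mm → 1.2 × 48.5 × 5 × 410 / 1000 = 119.3 → r_n = 119.3 kN.
Interior bolts: l_c = 95 − 33 = 62 mm → 1.2 × 62 × 5 × 410 / 1000 = 152.5 → r_n = 147.6 kN.
R_n = 1 × 119.3 + 1 × 147.6 = 266.9 kN.
Design strength φR_n = 0.75 × 266.9 = 200 kN.

200 kN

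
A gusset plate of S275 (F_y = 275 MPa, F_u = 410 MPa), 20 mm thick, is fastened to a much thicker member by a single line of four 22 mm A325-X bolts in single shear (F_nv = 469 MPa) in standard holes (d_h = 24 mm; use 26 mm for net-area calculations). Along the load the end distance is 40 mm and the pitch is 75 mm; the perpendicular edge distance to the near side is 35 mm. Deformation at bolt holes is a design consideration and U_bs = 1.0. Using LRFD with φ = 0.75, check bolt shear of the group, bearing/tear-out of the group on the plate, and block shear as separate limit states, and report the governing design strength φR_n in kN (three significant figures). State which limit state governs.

535 kN (bolt shear governs)

Bolt shear: A_b = π·22²/4 = 380.1 mm²; R_n = 469 × 380.1 × 4 × 1 / 1000 = 713.1 kN → 0.75 × 713.1 = 535 kN.
Bearing: edge l_c = 28, r_n = 275.5 kN; interior l_c = 51, r_n = 433 kN; R_n = 275.5 + 3·433 = 1574 kN → 1180 kN.
Block shear: A_gv = 5300, A_nv = 3480, A_nt = 440 mm²; R_n = min(0.6F_uA_nv, 0.6F_yA_gv) + U_bs·F_u·A_nt = 1036 kN → 777 kN.
Bolt shear governs: 535 kN.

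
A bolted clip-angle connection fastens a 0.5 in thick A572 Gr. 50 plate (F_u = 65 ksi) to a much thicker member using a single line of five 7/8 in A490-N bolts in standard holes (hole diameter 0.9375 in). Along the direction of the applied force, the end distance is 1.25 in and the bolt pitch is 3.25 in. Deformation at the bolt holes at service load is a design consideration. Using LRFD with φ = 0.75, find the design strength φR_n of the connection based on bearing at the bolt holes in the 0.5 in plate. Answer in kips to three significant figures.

Per bolt r_n = 1.2 l_c t F_u ≤ 2.4 d t F_u; upper limit = 2.4 × 0.875 × 0.5 × 65 = 68.25 kips.
Edge bolt: l_c = 1.25 − 0.9375/2 = 0.7812 in → 1.2 × 0.7812 × 0.5 × 65 = 30.47 → r_n = 30.47 kips.
Interior bolts: l_c = 3.25 − 0.9375 = 2.312 in → 1.2 × 2.312 × 0.5 × 65 = 90.19 → r_n = 68.25 kips.
R_n = 1 × 30.47 + 4 × 68.25 = 303.5 kips.
Design strength φR_n = 0.75 × 303.5 = 228 kips.

228 kips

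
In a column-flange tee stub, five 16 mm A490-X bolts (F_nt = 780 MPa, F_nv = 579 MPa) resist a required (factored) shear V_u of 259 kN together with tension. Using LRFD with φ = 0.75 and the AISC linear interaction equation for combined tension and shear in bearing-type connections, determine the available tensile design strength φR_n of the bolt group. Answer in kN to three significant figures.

416 kN

A_b = π·16²/4 = 201.1 mm²; f_rv = 259 × 1000 / (5 × 201.1) = 257.6 MPa.
F'_nt = 1.3 F_nt − (F_nt / φF_nv) f_rv = 1.3·780 − (780/(0.75·579))·257.6 = 551.2 MPa, capped at F_nt → F'_nt = 551.2 MPa.
R_n = F'_nt · A_b · n = 551.2 × 201.1 × 5 / 1000 = 554.2 kN.
Design strength φR_n = 0.75 × 554.2 = 416 kN.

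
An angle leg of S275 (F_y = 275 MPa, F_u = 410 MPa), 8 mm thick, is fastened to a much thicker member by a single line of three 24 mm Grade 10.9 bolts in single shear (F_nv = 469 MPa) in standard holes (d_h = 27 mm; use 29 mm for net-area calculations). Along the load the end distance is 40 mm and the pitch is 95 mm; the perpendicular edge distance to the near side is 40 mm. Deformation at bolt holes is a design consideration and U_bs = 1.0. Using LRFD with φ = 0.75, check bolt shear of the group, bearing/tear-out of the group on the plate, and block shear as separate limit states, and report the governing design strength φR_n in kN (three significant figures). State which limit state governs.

290 kN (block shear governs)

Bolt shear: A_b = π·24²/4 = 452.4 mm²; R_n = 469 × 452.4 × 3 × 1 / 1000 = 636.5 kN → 0.75 × 636.5 = 477 kN.
Bearing: edge l_c = 26.5, r_n = 104.3 kN; interior l_c = 68, r_n = 188.9 kN; R_n = 104.3 + 2·188.9 = 482.2 kN → 362 kN.
Block shear: A_gv = 1840, A_nv = 1260, A_nt = 204 mm²; R_n = min(0.6F_uA_nv, 0.6F_yA_gv) + U_bs·F_u·A_nt = 387.2 kN → 290 kN.
Block shear governs: 290 kN.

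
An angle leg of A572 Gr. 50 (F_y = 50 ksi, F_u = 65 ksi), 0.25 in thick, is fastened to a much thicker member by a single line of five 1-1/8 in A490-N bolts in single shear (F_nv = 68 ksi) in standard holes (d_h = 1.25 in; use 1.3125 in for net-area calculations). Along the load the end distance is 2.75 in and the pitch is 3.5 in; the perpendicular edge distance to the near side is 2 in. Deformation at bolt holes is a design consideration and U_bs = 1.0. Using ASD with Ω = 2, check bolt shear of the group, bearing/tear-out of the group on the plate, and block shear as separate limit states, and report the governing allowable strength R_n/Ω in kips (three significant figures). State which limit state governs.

63.8 kips (block shear governs)

Bolt shear: A_b = π·1.125²/4 = 0.994 in²; R_n = 68 × 0.994 × 5 × 1 = 338 kips → 338 / 2 = 169 kips.
Bearing: edge l_c = 2.125, r_n = 41.44 kips; interior l_c = 2.25, r_n = 43.87 kips; R_n = 41.44 + 4·43.87 = 216.9 kips → 108 kips.
Block shear: A_gv = 4.188, A_nv = 2.711, A_nt = 0.3359 in²; R_n = min(0.6F_uA_nv, 0.6F_yA_gv) + U_bs·F_u·A_nt = 127.6 kips → 63.8 kips.
Block shear governs: 63.8 kips.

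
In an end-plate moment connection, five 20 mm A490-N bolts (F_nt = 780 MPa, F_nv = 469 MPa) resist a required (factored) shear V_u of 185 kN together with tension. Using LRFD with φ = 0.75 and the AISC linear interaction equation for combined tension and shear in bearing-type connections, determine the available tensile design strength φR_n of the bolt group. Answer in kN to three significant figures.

887 kN

A_b = π·20²/4 = 314.2 mm²; f_rv = 185 × 1000 / (5 × 314.2) = 117.8 MPa.
F'_nt = 1.3 F_nt − (F_nt / φF_nv) f_rv = 1.3·780 − (780/(0.75·469))·117.8 = 752.8 MPa, capped at F_nt → F'_nt = 752.8 MPa.
R_n = F'_nt · A_b · n = 752.8 × 314.2 × 5 / 1000 = 1183 kN.
Design strength φR_n = 0.75 × 1183 = 887 kN.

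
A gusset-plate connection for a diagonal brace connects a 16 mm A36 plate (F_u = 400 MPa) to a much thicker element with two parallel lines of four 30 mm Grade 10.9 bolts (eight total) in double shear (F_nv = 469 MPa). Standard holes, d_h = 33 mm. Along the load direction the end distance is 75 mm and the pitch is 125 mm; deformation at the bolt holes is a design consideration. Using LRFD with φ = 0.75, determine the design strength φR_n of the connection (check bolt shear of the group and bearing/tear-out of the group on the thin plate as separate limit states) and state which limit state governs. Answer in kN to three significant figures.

Bolt shear: A_b = π·30²/4 = 706.9 mm²; R_n = 469 × 706.9 × 8 × 2 / 1000 = 5304 kN → 0.75 × 5304 = 3980 kN.
Bearing (1.2 l_c t F_u ≤ 2.4 d t F_u): upper limit = 2.4·30·16·400 / 1000 = 460.8 kN.
  Edge l_c = 75 − 33/2 = 58.5 → r_n = 449.3 kN; interior l_c = 125 − 33 = 92 → r_n = 460.8 kN.
  R_n,bearing = 2·449.3 + 6·460.8 = 3663 kN → 0.75 × 3663 = 2750 kN.
Bearing governs: 2750 kN.

2750 kN (bearing governs)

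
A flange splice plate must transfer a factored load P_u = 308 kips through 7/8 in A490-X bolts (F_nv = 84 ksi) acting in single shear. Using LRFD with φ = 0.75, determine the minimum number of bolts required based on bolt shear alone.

9 bolts

A_b = π·0.875²/4 = 0.6013 in².
Per-bolt design strength φR_n = 0.75 × 84 × 0.6013 × 1 = 37.88 kips.
n ≥ 308 / 37.88 = 8.13 → use 9 bolts.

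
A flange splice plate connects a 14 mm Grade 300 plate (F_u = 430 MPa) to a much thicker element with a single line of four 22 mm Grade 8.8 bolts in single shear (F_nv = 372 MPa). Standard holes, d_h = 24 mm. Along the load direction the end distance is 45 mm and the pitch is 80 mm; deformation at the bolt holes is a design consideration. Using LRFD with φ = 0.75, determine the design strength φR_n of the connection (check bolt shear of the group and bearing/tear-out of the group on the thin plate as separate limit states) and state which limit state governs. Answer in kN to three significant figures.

Bolt shear: A_b = π·22²/4 = 380.1 mm²; R_n = 372 × 380.1 × 4 × 1 / 1000 = 565.6 kN → 0.75 × 565.6 = 424 kN.
Bearing (1.2 l_c t F_u ≤ 2.4 d t F_u): upper limit = 2.4·22·14·430 / 1000 = 317.9 kN.
  Edge l_c = 45 − 24/2 = 33 → r_n = 238.4 kN; interior l_c = 80 − 24 = 56 → r_n = 317.9 kN.
  R_n,bearing = 1·238.4 + 3·317.9 = 1192 kN → 0.75 × 1192 = 894 kN.
Bolt shear governs: 424 kN.

424 kN (bolt shear governs)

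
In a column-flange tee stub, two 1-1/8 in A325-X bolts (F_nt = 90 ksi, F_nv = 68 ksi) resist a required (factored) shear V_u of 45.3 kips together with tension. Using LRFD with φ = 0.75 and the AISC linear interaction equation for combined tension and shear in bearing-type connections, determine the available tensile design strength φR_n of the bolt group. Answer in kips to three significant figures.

A_b = π·1.125²/4 = 0.994 in²; f_rv = 45.3 / (2 × 0.994) = 22.79 ksi.
F'_nt = 1.3 F_nt − (F_nt / φF_nv) f_rv = 1.3·90 − (90/(0.75·68))·22.79 = 76.79 ksi, capped at F_nt → F'_nt = 76.79 ksi.
R_n = F'_nt · A_b · n = 76.79 × 0.994 × 2 = 152.7 kips.
Design strength φR_n = 0.75 × 152.7 = 114 kips.

114 kips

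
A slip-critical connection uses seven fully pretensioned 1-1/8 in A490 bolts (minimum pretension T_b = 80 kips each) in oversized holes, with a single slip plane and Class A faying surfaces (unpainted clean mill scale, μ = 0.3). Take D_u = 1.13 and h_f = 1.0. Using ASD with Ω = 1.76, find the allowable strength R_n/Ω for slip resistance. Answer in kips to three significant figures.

108 kips

R_n = μ · D_u · h_f · T_b · n_s · n_b = 0.3 × 1.13 × 1.0 × 80 × 1 × 7 = 189.8 kips.
Allowable strength R_n/Ω = 189.8 / 1.76 = 108 kips.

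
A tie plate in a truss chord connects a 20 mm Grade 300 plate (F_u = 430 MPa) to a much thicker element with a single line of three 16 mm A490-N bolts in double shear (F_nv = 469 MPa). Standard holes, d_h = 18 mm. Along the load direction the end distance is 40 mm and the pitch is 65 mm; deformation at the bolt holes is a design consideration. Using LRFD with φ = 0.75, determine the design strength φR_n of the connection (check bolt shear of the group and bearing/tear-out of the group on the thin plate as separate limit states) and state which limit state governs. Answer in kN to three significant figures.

424 kN (bolt shear governs)

Bolt shear: A_b = π·16²/4 = 201.1 mm²; R_n = 469 × 201.1 × 3 × 2 / 1000 = 565.8 kN → 0.75 × 565.8 = 424 kN.
Bearing (1.2 l_c t F_u ≤ 2.4 d t F_u): upper limit = 2.4·16·20·430 / 1000 = 330.2 kN.
  Edge l_c = 40 − 18/2 = 31 → r_n = 319.9 kN; interior l_c = 65 − 18 = 47 → r_n = 330.2 kN.
  R_n,bearing = 1·319.9 + 2·330.2 = 980.4 kN → 0.75 × 980.4 = 735 kN.
Bolt shear governs: 424 kN.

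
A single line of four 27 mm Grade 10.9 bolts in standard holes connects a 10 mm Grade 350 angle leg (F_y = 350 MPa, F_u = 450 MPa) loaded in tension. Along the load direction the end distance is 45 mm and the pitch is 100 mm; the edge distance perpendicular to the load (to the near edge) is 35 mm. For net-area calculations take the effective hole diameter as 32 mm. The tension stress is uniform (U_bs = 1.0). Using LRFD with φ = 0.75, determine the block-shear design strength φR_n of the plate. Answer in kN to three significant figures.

536 kN

Shear plane L_v = 45 + 3·100 = 345 mm; A_gv = 345 × 10 = 3450 mm².
A_nv = (345 − 3.5·32) × 10 = 2330 mm².
A_nt = (35 − 0.5·32) × 10 = 190 mm².
0.6 F_u A_nv = 629.1 kN; 0.6 F_y A_gv = 724.5 kN → shear rupture governs the shear term.
R_n = 629.1 + 1.0 × 450 × 190 / 1000 = 714.6 kN.
Design strength φR_n = 0.75 × 714.6 = 536 kN.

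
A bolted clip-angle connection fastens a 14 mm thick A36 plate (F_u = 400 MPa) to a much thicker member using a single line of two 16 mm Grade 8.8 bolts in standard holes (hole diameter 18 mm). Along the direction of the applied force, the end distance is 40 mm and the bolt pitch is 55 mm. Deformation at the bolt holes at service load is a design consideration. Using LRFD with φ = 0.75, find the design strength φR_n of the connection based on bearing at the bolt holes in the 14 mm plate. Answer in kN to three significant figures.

Per bolt r_n = 1.2 l_c t F_u ≤ 2.4 d t F_u; upper limit = 2.4 × 16 × 14 × 400 / 1000 = 215 kN.
Edge bolt: l_c = 40 − 18/2 = 31 mm → 1.2 × 31 × 14 × 400 / 1000 = 208.3 → r_n = 208.3 kN.
Interior bolts: l_c = 55 − 18 = 37 mm → 1.2 × 37 × 14 × 400 / 1000 = 248.6 → r_n = 215 kN.
R_n = 1 × 208.3 + 1 × 215 = 423.4 kN.
Design strength φR_n = 0.75 × 423.4 = 318 kN.

318 kN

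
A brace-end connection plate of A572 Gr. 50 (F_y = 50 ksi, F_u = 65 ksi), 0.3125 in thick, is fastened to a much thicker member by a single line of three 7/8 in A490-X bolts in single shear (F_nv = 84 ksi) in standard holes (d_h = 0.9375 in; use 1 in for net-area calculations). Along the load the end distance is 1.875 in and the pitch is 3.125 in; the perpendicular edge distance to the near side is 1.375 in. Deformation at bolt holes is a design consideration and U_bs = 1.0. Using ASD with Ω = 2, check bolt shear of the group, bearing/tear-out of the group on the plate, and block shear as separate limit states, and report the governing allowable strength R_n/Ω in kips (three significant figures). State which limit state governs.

Bolt shear: A_b = π·0.875²/4 = 0.6013 in²; R_n = 84 × 0.6013 × 3 × 1 = 151.5 kips → 151.5 / 2 = 75.8 kips.
Bearing: edge l_c = 1.406, r_n = 34.28 kips; interior l_c = 2.188, r_n = 42.66 kips; R_n = 34.28 + 2·42.66 = 119.6 kips → 59.8 kips.
Block shear: A_gv = 2.539, A_nv = 1.758, A_nt = 0.2734 in²; R_n = min(0.6F_uA_nv, 0.6F_yA_gv) + U_bs·F_u·A_nt = 86.33 kips → 43.2 kips.
Block shear governs: 43.2 kips.

43.2 kips (block shear governs)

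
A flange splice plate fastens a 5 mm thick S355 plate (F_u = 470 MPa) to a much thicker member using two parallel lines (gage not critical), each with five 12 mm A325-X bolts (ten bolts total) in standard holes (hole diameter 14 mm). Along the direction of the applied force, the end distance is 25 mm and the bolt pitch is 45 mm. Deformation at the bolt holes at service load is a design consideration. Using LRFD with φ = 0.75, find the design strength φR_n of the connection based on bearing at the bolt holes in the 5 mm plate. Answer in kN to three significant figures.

Per bolt r_n = 1.2 l_c t F_u ≤ 2.4 d t F_u; upper limit = 2.4 × 12 × 5 × 470 / 1000 = 67.68 kN.
Edge bolt: l_c = 25 − 14/2 = 18 mm → 1.2 × 18 × 5 × 470 / 1000 = 50.76 → r_n = 50.76 kN.
Interior bolts: l_c = 45 − 14 = 31 mm → 1.2 × 31 × 5 × 470 / 1000 = 87.42 → r_n = 67.68 kN.
R_n = 2 × 50.76 + 8 × 67.68 = 643 kN.
Design strength φR_n = 0.75 × 643 = 482 kN.

482 kN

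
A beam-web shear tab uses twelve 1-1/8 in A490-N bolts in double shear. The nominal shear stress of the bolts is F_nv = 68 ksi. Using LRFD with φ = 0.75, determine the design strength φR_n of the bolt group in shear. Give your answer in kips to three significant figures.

A_b = π × 1.125² / 4 = 0.994 in².
R_n = F_nv · A_b · n · n_s = 68 × 0.994 × 12 × 2 = 1622 kips.
Design strength φR_n = 0.75 × 1622 = 1220 kips.

1220 kips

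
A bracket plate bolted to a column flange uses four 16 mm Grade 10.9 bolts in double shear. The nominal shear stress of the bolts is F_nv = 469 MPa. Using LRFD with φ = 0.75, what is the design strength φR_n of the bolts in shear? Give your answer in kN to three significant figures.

A_b = π × 16² / 4 = 201.1 mm².
R_n = F_nv · A_b · n · n_s = 469 × 201.1 × 4 × 2 / 1000 = 754.4 kN.
Design strength φR_n = 0.75 × 754.4 = 566 kN.

566 kN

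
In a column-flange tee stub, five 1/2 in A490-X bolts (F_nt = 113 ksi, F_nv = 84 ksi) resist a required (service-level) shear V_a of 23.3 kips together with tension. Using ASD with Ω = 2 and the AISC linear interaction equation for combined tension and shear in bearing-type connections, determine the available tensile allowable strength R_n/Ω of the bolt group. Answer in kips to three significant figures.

40.8 kips

A_b = π·0.5²/4 = 0.1963 in²; f_rv = 23.3 / (5 × 0.1963) = 23.73 ksi.
F'_nt = 1.3 F_nt − (Ω F_nt / F_nv) f_rv = 1.3·113 − (2·113/84)·23.73 = 83.05 ksi, capped at F_nt → F'_nt = 83.05 ksi.
R_n = F'_nt · A_b · n = 83.05 × 0.1963 × 5 = 81.53 kips.
Allowable strength R_n/Ω = 81.53 / 2 = 40.8 kips.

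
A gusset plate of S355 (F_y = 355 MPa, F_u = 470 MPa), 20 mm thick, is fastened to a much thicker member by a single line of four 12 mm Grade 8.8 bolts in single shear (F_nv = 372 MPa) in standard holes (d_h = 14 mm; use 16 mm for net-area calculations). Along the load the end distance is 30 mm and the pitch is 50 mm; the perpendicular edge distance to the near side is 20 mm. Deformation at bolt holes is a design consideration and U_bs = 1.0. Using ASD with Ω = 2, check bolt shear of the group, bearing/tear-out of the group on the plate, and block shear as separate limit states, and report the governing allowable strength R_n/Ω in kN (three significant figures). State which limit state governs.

Bolt shear: A_b = π·12²/4 = 113.1 mm²; R_n = 372 × 113.1 × 4 × 1 / 1000 = 168.3 kN → 168.3 / 2 = 84.1 kN.
Bearing: edge l_c = 23, r_n = 259.4 kN; interior l_c = 36, r_n = 270.7 kN; R_n = 259.4 + 3·270.7 = 1072 kN → 536 kN.
Block shear: A_gv = 3600, A_nv = 2480, A_nt = 240 mm²; R_n = min(0.6F_uA_nv, 0.6F_yA_gv) + U_bs·F_u·A_nt = 812.2 kN → 406 kN.
Bolt shear governs: 84.1 kN.

84.1 kN (bolt shear governs)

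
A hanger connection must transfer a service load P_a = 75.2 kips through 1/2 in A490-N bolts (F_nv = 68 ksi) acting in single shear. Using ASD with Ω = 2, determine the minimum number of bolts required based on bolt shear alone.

12 bolts

A_b = π·0.5²/4 = 0.1963 in².
Per-bolt allowable strength R_n/Ω = 68 × 0.1963 × 1 / 2 = 6.676 kips.
n ≥ 75.2 / 6.676 = 11.26 → use 12 bolts.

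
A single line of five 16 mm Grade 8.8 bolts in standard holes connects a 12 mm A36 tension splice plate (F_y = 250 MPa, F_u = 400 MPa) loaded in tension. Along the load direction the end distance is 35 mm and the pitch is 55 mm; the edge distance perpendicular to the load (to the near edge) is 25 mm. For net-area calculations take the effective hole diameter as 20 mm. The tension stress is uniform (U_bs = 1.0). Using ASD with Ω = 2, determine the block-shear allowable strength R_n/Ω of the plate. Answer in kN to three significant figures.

266 kN

Shear plane L_v = 35 + 4·55 = 255 mm; A_gv = 255 × 12 = 3060 mm².
A_nv = (255 − 4.5·20) × 12 = 1980 mm².
A_nt = (25 − 0.5·20) × 12 = 180 mm².
0.6 F_u A_nv = 475.2 kN; 0.6 F_y A_gv = 459 kN → shear yielding governs the shear term.
R_n = 459 + 1.0 × 400 × 180 / 1000 = 531 kN.
Allowable strength R_n/Ω = 531 / 2 = 266 kN.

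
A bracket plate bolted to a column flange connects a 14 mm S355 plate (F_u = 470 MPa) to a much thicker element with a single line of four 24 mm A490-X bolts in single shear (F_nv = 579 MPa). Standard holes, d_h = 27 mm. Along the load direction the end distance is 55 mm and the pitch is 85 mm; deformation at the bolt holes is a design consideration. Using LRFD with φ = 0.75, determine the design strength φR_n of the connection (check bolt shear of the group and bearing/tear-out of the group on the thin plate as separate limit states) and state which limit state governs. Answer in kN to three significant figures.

Bolt shear: A_b = π·24²/4 = 452.4 mm²; R_n = 579 × 452.4 × 4 × 1 / 1000 = 1048 kN → 0.75 × 1048 = 786 kN.
Bearing (1.2 l_c t F_u ≤ 2.4 d t F_u): upper limit = 2.4·24·14·470 / 1000 = 379 kN.
  Edge l_c = 55 − 27/2 = 41.5 → r_n = 327.7 kN; interior l_c = 85 − 27 = 58 → r_n = 379 kN.
  R_n,bearing = 1·327.7 + 3·379 = 1465 kN → 0.75 × 1465 = 1100 kN.
Bolt shear governs: 786 kN.

786 kN (bolt shear governs)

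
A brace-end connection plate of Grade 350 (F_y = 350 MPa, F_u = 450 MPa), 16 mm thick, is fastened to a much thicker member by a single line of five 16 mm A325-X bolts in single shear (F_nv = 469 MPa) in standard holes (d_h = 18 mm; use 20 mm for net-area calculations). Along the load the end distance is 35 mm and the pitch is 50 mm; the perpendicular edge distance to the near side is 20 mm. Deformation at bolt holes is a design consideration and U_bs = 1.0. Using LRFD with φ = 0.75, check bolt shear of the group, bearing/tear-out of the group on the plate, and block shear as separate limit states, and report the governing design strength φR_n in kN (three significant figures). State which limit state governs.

354 kN (bolt shear governs)

Bolt shear: A_b = π·16²/4 = 201.1 mm²; R_n = 469 × 201.1 × 5 × 1 / 1000 = 471.5 kN → 0.75 × 471.5 = 354 kN.
Bearing: edge l_c = 26, r_n = 224.6 kN; interior l_c = 32, r_n = 276.5 kN; R_n = 224.6 + 4·276.5 = 1331 kN → 998 kN.
Block shear: A_gv = 3760, A_nv = 2320, A_nt = 160 mm²; R_n = min(0.6F_uA_nv, 0.6F_yA_gv) + U_bs·F_u·A_nt = 698.4 kN → 524 kN.
Bolt shear governs: 354 kN.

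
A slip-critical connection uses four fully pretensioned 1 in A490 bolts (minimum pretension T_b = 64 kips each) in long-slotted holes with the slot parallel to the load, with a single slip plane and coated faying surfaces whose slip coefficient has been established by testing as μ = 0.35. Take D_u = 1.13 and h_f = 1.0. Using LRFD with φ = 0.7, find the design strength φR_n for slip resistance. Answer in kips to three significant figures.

70.9 kips

R_n = μ · D_u · h_f · T_b · n_s · n_b = 0.35 × 1.13 × 1.0 × 64 × 1 × 4 = 101.2 kips.
Design strength φR_n = 0.7 × 101.2 = 70.9 kips.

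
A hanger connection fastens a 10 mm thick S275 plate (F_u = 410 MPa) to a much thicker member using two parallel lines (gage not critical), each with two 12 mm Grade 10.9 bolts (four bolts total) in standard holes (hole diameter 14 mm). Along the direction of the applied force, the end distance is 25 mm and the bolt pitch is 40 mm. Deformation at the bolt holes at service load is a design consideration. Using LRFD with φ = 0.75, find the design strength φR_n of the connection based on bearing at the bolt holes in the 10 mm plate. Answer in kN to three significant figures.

Per bolt r_n = 1.2 l_c t F_u ≤ 2.4 d t F_u; upper limit = 2.4 × 12 × 10 × 410 / 1000 = 118.1 kN.
Edge bolt: l_c = 25 − 14/2 = 18 mm → 1.2 × 18 × 10 × 410 / 1000 = 88.56 → r_n = 88.56 kN.
Interior bolts: l_c = 40 − 14 = 26 mm → 1.2 × 26 × 10 × 410 / 1000 = 127.9 → r_n = 118.1 kN.
R_n = 2 × 88.56 + 2 × 118.1 = 413.3 kN.
Design strength φR_n = 0.75 × 413.3 = 310 kN.

310 kN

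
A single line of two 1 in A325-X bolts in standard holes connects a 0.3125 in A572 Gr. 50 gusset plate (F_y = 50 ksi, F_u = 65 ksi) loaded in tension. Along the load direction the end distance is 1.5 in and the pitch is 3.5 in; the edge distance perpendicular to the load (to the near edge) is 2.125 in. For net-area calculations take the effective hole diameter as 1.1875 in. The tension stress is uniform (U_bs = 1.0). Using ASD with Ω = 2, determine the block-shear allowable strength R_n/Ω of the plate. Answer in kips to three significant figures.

Shear plane L_v = 1.5 + 1·3.5 = 5 in; A_gv = 5 × 0.3125 = 1.562 in².
A_nv = (5 − 1.5·1.1875) × 0.3125 = 1.006 in².
A_nt = (2.125 − 0.5·1.1875) × 0.3125 = 0.4785 in².
0.6 F_u A_nv = 39.23 kips; 0.6 F_y A_gv = 46.88 kips → shear rupture governs the shear term.
R_n = 39.23 + 1.0 × 65 × 0.4785 = 70.33 kips.
Allowable strength R_n/Ω = 70.33 / 2 = 35.2 kips.

35.2 kips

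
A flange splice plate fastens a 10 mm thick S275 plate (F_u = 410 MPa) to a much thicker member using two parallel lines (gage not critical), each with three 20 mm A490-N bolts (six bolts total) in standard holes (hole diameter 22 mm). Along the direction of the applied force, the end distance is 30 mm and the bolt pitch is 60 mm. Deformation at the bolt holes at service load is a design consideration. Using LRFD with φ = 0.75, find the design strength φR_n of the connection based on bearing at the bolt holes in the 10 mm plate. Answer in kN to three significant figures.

Per bolt r_n = 1.2 l_c t F_u ≤ 2.4 d t F_u; upper limit = 2.4 × 20 × 10 × 410 / 1000 = 196.8 kN.
Edge bolt: l_c = 30 − 22/2 = 19 mm → 1.2 × 19 × 10 × 410 / 1000 = 93.48 → r_n = 93.48 kN.
Interior bolts: l_c = 60 − 22 = 38 mm → 1.2 × 38 × 10 × 410 / 1000 = 187 → r_n = 187 kN.
R_n = 2 × 93.48 + 4 × 187 = 934.8 kN.
Design strength φR_n = 0.75 × 934.8 = 701 kN.

701 kN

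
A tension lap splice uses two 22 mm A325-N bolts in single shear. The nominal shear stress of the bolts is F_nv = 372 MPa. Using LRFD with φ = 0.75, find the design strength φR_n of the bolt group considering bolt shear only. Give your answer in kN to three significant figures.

212 kN

A_b = π × 22² / 4 = 380.1 mm².
R_n = F_nv · A_b · n · n_s = 372 × 380.1 × 2 × 1 / 1000 = 282.8 kN.
Design strength φR_n = 0.75 × 282.8 = 212 kN.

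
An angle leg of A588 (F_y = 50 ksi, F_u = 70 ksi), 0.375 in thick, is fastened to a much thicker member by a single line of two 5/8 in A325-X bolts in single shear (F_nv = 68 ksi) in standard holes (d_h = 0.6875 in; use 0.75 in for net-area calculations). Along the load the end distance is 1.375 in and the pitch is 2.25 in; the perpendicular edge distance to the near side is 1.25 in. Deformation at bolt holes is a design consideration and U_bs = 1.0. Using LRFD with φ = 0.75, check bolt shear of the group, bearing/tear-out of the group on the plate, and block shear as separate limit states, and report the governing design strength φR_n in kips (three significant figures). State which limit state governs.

Bolt shear: A_b = π·0.625²/4 = 0.3068 in²; R_n = 68 × 0.3068 × 2 × 1 = 41.72 kips → 0.75 × 41.72 = 31.3 kips.
Bearing: edge l_c = 1.031, r_n = 32.48 kips; interior l_c = 1.562, r_n = 39.38 kips; R_n = 32.48 + 1·39.38 = 71.86 kips → 53.9 kips.
Block shear: A_gv = 1.359, A_nv = 0.9375, A_nt = 0.3281 in²; R_n = min(0.6F_uA_nv, 0.6F_yA_gv) + U_bs·F_u·A_nt = 62.34 kips → 46.8 kips.
Bolt shear governs: 31.3 kips.

31.3 kips (bolt shear governs)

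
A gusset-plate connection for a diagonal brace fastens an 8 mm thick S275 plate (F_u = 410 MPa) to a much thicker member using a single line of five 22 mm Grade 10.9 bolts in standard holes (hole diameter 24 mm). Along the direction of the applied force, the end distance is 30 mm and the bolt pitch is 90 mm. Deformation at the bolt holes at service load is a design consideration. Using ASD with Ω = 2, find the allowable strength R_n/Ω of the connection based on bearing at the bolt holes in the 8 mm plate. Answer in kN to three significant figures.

Per bolt r_n = 1.2 l_c t F_u ≤ 2.4 d t F_u; upper limit = 2.4 × 22 × 8 × 410 / 1000 = 173.2 kN.
Edge bolt: l_c = 30 − 24/2 = 18 mm → 1.2 × 18 × 8 × 410 / 1000 = 70.85 → r_n = 70.85 kN.
Interior bolts: l_c = 90 − 24 = 66 mm → 1.2 × 66 × 8 × 410 / 1000 = 259.8 → r_n = 173.2 kN.
R_n = 1 × 70.85 + 4 × 173.2 = 763.6 kN.
Allowable strength R_n/Ω = 763.6 / 2 = 382 kN.

382 kN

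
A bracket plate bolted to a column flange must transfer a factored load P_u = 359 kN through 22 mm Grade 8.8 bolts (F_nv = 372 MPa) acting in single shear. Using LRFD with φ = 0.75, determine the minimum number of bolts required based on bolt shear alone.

4 bolts

A_b = π·22²/4 = 380.1 mm².
Per-bolt design strength φR_n = 0.75 × 372 × 380.1 × 1 / 1000 = 106.1 kN.
n ≥ 359 / 106.1 = 3.385 → use 4 bolts.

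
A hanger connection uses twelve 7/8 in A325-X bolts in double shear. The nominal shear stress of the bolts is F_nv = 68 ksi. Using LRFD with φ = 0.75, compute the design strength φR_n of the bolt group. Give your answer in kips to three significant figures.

736 kips

A_b = π × 0.875² / 4 = 0.6013 in².
R_n = F_nv · A_b · n · n_s = 68 × 0.6013 × 12 × 2 = 981.4 kips.
Design strength φR_n = 0.75 × 981.4 = 736 kips.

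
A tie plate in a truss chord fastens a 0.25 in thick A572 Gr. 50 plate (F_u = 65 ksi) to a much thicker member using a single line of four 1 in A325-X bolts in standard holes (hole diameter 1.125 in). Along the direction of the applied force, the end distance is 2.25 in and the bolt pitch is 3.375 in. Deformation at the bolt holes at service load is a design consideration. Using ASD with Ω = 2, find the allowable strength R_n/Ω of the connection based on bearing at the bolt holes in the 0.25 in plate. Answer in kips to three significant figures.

Per bolt r_n = 1.2 l_c t F_u ≤ 2.4 d t F_u; upper limit = 2.4 × 1 × 0.25 × 65 = 39 kips.
Edge bolt: l_c = 2.25 − 1.125/2 = 1.688 in → 1.2 × 1.688 × 0.25 × 65 = 32.91 → r_n = 32.91 kips.
Interior bolts: l_c = 3.375 − 1.125 = 2.25 in → 1.2 × 2.25 × 0.25 × 65 = 43.87 → r_n = 39 kips.
R_n = 1 × 32.91 + 3 × 39 = 149.9 kips.
Allowable strength R_n/Ω = 149.9 / 2 = 75 kips.

75 kips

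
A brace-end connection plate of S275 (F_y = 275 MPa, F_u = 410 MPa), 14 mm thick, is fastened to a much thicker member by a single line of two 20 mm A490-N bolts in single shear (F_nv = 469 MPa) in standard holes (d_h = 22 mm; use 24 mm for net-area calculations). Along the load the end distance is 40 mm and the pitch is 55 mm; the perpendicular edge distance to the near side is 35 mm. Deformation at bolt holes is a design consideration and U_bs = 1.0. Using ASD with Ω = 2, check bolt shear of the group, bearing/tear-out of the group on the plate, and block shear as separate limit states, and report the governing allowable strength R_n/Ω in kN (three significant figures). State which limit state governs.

Bolt shear: A_b = π·20²/4 = 314.2 mm²; R_n = 469 × 314.2 × 2 × 1 / 1000 = 294.7 kN → 294.7 / 2 = 147 kN.
Bearing: edge l_c = 29, r_n = 199.8 kN; interior l_c = 33, r_n = 227.3 kN; R_n = 199.8 + 1·227.3 = 427.1 kN → 214 kN.
Block shear: A_gv = 1330, A_nv = 826, A_nt = 322 mm²; R_n = min(0.6F_uA_nv, 0.6F_yA_gv) + U_bs·F_u·A_nt = 335.2 kN → 168 kN.
Bolt shear governs: 147 kN.

147 kN (bolt shear governs)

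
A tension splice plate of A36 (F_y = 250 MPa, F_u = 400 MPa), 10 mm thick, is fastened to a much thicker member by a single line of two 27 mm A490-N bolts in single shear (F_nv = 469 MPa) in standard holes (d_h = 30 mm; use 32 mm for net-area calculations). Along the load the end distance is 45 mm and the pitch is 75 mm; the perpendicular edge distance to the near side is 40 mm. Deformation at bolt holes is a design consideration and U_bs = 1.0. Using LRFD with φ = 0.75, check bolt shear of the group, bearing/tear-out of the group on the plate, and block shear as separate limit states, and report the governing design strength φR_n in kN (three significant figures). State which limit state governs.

202 kN (block shear governs)

Bolt shear: A_b = π·27²/4 = 572.6 mm²; R_n = 469 × 572.6 × 2 × 1 / 1000 = 537.1 kN → 0.75 × 537.1 = 403 kN.
Bearing: edge l_c = 30, r_n = 144 kN; interior l_c = 45, r_n = 216 kN; R_n = 144 + 1·216 = 360 kN → 270 kN.
Block shear: A_gv = 1200, A_nv = 720, A_nt = 240 mm²; R_n = min(0.6F_uA_nv, 0.6F_yA_gv) + U_bs·F_u·A_nt = 268.8 kN → 202 kN.
Block shear governs: 202 kN.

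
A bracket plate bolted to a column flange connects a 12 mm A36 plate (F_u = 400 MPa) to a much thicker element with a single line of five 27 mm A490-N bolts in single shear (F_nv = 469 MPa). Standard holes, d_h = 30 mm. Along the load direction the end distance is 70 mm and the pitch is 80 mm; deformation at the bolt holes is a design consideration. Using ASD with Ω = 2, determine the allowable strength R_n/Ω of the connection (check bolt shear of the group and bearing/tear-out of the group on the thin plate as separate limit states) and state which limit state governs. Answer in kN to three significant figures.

671 kN (bolt shear governs)

Bolt shear: A_b = π·27²/4 = 572.6 mm²; R_n = 469 × 572.6 × 5 × 1 / 1000 = 1343 kN → 1343 / 2 = 671 kN.
Bearing (1.2 l_c t F_u ≤ 2.4 d t F_u): upper limit = 2.4·27·12·400 / 1000 = 311 kN.
  Edge l_c = 70 − 30/2 = 55 → r_n = 311 kN; interior l_c = 80 − 30 = 50 → r_n = 288 kN.
  R_n,bearing = 1·311 + 4·288 = 1463 kN → 1463 / 2 = 732 kN.
Bolt shear governs: 671 kN.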